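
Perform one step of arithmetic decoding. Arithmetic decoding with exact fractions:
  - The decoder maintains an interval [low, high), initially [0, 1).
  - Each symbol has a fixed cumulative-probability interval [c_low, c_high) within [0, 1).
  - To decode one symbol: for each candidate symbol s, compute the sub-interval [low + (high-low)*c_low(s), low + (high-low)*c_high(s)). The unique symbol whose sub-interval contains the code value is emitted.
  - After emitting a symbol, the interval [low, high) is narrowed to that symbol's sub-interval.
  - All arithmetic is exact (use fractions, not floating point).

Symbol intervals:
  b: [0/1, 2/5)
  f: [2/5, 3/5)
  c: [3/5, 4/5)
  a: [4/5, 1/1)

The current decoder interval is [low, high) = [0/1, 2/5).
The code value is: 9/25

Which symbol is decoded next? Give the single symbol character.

Interval width = high − low = 2/5 − 0/1 = 2/5
Scaled code = (code − low) / width = (9/25 − 0/1) / 2/5 = 9/10
  b: [0/1, 2/5) 
  f: [2/5, 3/5) 
  c: [3/5, 4/5) 
  a: [4/5, 1/1) ← scaled code falls here ✓

Answer: a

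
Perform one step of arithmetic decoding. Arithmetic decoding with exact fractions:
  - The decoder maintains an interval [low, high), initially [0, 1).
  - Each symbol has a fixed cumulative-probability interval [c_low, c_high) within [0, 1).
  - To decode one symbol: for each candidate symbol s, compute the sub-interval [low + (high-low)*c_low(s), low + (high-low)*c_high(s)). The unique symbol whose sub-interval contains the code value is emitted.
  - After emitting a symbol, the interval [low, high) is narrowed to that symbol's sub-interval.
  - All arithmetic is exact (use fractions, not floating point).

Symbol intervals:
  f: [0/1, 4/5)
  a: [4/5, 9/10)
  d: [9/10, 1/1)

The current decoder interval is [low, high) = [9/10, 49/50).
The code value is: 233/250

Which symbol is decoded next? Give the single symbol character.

Interval width = high − low = 49/50 − 9/10 = 2/25
Scaled code = (code − low) / width = (233/250 − 9/10) / 2/25 = 2/5
  f: [0/1, 4/5) ← scaled code falls here ✓
  a: [4/5, 9/10) 
  d: [9/10, 1/1) 

Answer: f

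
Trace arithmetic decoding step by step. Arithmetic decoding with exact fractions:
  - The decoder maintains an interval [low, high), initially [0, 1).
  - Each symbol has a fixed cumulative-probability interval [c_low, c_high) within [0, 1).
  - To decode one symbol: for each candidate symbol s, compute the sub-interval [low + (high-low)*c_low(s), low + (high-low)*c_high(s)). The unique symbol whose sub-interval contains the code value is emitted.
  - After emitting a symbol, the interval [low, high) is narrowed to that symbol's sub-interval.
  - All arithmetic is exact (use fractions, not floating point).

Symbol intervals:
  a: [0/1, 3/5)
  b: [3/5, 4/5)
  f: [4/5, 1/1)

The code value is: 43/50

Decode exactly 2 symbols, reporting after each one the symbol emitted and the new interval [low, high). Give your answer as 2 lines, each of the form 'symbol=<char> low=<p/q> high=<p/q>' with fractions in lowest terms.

Answer: symbol=f low=4/5 high=1/1
symbol=a low=4/5 high=23/25

Derivation:
Step 1: interval [0/1, 1/1), width = 1/1 - 0/1 = 1/1
  'a': [0/1 + 1/1*0/1, 0/1 + 1/1*3/5) = [0/1, 3/5)
  'b': [0/1 + 1/1*3/5, 0/1 + 1/1*4/5) = [3/5, 4/5)
  'f': [0/1 + 1/1*4/5, 0/1 + 1/1*1/1) = [4/5, 1/1) <- contains code 43/50
  emit 'f', narrow to [4/5, 1/1)
Step 2: interval [4/5, 1/1), width = 1/1 - 4/5 = 1/5
  'a': [4/5 + 1/5*0/1, 4/5 + 1/5*3/5) = [4/5, 23/25) <- contains code 43/50
  'b': [4/5 + 1/5*3/5, 4/5 + 1/5*4/5) = [23/25, 24/25)
  'f': [4/5 + 1/5*4/5, 4/5 + 1/5*1/1) = [24/25, 1/1)
  emit 'a', narrow to [4/5, 23/25)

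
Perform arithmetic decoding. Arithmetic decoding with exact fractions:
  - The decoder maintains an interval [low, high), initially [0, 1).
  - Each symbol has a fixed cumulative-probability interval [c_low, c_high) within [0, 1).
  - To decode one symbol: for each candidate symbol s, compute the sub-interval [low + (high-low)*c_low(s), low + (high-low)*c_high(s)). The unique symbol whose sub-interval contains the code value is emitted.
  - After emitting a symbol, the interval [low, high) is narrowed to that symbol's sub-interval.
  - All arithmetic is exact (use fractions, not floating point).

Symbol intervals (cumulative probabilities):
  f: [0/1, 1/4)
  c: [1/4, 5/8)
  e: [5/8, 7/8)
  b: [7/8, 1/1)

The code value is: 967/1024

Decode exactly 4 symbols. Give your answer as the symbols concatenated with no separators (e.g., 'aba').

Answer: bcee

Derivation:
Step 1: interval [0/1, 1/1), width = 1/1 - 0/1 = 1/1
  'f': [0/1 + 1/1*0/1, 0/1 + 1/1*1/4) = [0/1, 1/4)
  'c': [0/1 + 1/1*1/4, 0/1 + 1/1*5/8) = [1/4, 5/8)
  'e': [0/1 + 1/1*5/8, 0/1 + 1/1*7/8) = [5/8, 7/8)
  'b': [0/1 + 1/1*7/8, 0/1 + 1/1*1/1) = [7/8, 1/1) <- contains code 967/1024
  emit 'b', narrow to [7/8, 1/1)
Step 2: interval [7/8, 1/1), width = 1/1 - 7/8 = 1/8
  'f': [7/8 + 1/8*0/1, 7/8 + 1/8*1/4) = [7/8, 29/32)
  'c': [7/8 + 1/8*1/4, 7/8 + 1/8*5/8) = [29/32, 61/64) <- contains code 967/1024
  'e': [7/8 + 1/8*5/8, 7/8 + 1/8*7/8) = [61/64, 63/64)
  'b': [7/8 + 1/8*7/8, 7/8 + 1/8*1/1) = [63/64, 1/1)
  emit 'c', narrow to [29/32, 61/64)
Step 3: interval [29/32, 61/64), width = 61/64 - 29/32 = 3/64
  'f': [29/32 + 3/64*0/1, 29/32 + 3/64*1/4) = [29/32, 235/256)
  'c': [29/32 + 3/64*1/4, 29/32 + 3/64*5/8) = [235/256, 479/512)
  'e': [29/32 + 3/64*5/8, 29/32 + 3/64*7/8) = [479/512, 485/512) <- contains code 967/1024
  'b': [29/32 + 3/64*7/8, 29/32 + 3/64*1/1) = [485/512, 61/64)
  emit 'e', narrow to [479/512, 485/512)
Step 4: interval [479/512, 485/512), width = 485/512 - 479/512 = 3/256
  'f': [479/512 + 3/256*0/1, 479/512 + 3/256*1/4) = [479/512, 961/1024)
  'c': [479/512 + 3/256*1/4, 479/512 + 3/256*5/8) = [961/1024, 1931/2048)
  'e': [479/512 + 3/256*5/8, 479/512 + 3/256*7/8) = [1931/2048, 1937/2048) <- contains code 967/1024
  'b': [479/512 + 3/256*7/8, 479/512 + 3/256*1/1) = [1937/2048, 485/512)
  emit 'e', narrow to [1931/2048, 1937/2048)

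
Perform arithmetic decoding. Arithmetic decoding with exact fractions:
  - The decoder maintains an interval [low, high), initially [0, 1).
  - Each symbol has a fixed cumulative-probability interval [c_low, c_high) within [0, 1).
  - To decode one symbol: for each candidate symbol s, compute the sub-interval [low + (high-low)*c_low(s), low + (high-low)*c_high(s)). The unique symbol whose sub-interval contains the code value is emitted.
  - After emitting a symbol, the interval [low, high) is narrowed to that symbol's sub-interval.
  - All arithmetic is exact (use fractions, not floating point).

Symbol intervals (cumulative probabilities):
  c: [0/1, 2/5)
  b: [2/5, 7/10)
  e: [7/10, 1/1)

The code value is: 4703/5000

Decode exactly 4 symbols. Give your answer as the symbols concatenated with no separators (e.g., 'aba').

Answer: eece

Derivation:
Step 1: interval [0/1, 1/1), width = 1/1 - 0/1 = 1/1
  'c': [0/1 + 1/1*0/1, 0/1 + 1/1*2/5) = [0/1, 2/5)
  'b': [0/1 + 1/1*2/5, 0/1 + 1/1*7/10) = [2/5, 7/10)
  'e': [0/1 + 1/1*7/10, 0/1 + 1/1*1/1) = [7/10, 1/1) <- contains code 4703/5000
  emit 'e', narrow to [7/10, 1/1)
Step 2: interval [7/10, 1/1), width = 1/1 - 7/10 = 3/10
  'c': [7/10 + 3/10*0/1, 7/10 + 3/10*2/5) = [7/10, 41/50)
  'b': [7/10 + 3/10*2/5, 7/10 + 3/10*7/10) = [41/50, 91/100)
  'e': [7/10 + 3/10*7/10, 7/10 + 3/10*1/1) = [91/100, 1/1) <- contains code 4703/5000
  emit 'e', narrow to [91/100, 1/1)
Step 3: interval [91/100, 1/1), width = 1/1 - 91/100 = 9/100
  'c': [91/100 + 9/100*0/1, 91/100 + 9/100*2/5) = [91/100, 473/500) <- contains code 4703/5000
  'b': [91/100 + 9/100*2/5, 91/100 + 9/100*7/10) = [473/500, 973/1000)
  'e': [91/100 + 9/100*7/10, 91/100 + 9/100*1/1) = [973/1000, 1/1)
  emit 'c', narrow to [91/100, 473/500)
Step 4: interval [91/100, 473/500), width = 473/500 - 91/100 = 9/250
  'c': [91/100 + 9/250*0/1, 91/100 + 9/250*2/5) = [91/100, 2311/2500)
  'b': [91/100 + 9/250*2/5, 91/100 + 9/250*7/10) = [2311/2500, 1169/1250)
  'e': [91/100 + 9/250*7/10, 91/100 + 9/250*1/1) = [1169/1250, 473/500) <- contains code 4703/5000
  emit 'e', narrow to [1169/1250, 473/500)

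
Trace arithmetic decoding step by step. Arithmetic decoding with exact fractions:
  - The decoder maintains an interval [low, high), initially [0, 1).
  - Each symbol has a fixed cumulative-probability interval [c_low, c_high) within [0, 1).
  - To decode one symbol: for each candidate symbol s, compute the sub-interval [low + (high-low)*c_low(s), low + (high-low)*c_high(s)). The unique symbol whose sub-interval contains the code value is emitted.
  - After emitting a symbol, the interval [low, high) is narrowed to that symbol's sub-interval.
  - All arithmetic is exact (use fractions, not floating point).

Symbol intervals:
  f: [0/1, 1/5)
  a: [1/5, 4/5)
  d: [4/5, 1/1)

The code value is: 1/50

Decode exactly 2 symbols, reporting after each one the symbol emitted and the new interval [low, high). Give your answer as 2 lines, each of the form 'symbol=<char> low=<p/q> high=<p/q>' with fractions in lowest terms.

Answer: symbol=f low=0/1 high=1/5
symbol=f low=0/1 high=1/25

Derivation:
Step 1: interval [0/1, 1/1), width = 1/1 - 0/1 = 1/1
  'f': [0/1 + 1/1*0/1, 0/1 + 1/1*1/5) = [0/1, 1/5) <- contains code 1/50
  'a': [0/1 + 1/1*1/5, 0/1 + 1/1*4/5) = [1/5, 4/5)
  'd': [0/1 + 1/1*4/5, 0/1 + 1/1*1/1) = [4/5, 1/1)
  emit 'f', narrow to [0/1, 1/5)
Step 2: interval [0/1, 1/5), width = 1/5 - 0/1 = 1/5
  'f': [0/1 + 1/5*0/1, 0/1 + 1/5*1/5) = [0/1, 1/25) <- contains code 1/50
  'a': [0/1 + 1/5*1/5, 0/1 + 1/5*4/5) = [1/25, 4/25)
  'd': [0/1 + 1/5*4/5, 0/1 + 1/5*1/1) = [4/25, 1/5)
  emit 'f', narrow to [0/1, 1/25)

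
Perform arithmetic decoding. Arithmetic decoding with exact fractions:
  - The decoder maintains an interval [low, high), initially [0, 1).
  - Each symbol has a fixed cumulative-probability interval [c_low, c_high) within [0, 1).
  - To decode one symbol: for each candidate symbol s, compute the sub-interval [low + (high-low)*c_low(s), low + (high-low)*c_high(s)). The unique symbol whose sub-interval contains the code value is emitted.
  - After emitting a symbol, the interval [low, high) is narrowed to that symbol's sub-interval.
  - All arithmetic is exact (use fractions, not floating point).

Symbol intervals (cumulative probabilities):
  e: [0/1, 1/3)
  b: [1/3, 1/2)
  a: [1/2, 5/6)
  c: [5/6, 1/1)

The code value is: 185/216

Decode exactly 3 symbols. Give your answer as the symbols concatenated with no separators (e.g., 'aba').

Step 1: interval [0/1, 1/1), width = 1/1 - 0/1 = 1/1
  'e': [0/1 + 1/1*0/1, 0/1 + 1/1*1/3) = [0/1, 1/3)
  'b': [0/1 + 1/1*1/3, 0/1 + 1/1*1/2) = [1/3, 1/2)
  'a': [0/1 + 1/1*1/2, 0/1 + 1/1*5/6) = [1/2, 5/6)
  'c': [0/1 + 1/1*5/6, 0/1 + 1/1*1/1) = [5/6, 1/1) <- contains code 185/216
  emit 'c', narrow to [5/6, 1/1)
Step 2: interval [5/6, 1/1), width = 1/1 - 5/6 = 1/6
  'e': [5/6 + 1/6*0/1, 5/6 + 1/6*1/3) = [5/6, 8/9) <- contains code 185/216
  'b': [5/6 + 1/6*1/3, 5/6 + 1/6*1/2) = [8/9, 11/12)
  'a': [5/6 + 1/6*1/2, 5/6 + 1/6*5/6) = [11/12, 35/36)
  'c': [5/6 + 1/6*5/6, 5/6 + 1/6*1/1) = [35/36, 1/1)
  emit 'e', narrow to [5/6, 8/9)
Step 3: interval [5/6, 8/9), width = 8/9 - 5/6 = 1/18
  'e': [5/6 + 1/18*0/1, 5/6 + 1/18*1/3) = [5/6, 23/27)
  'b': [5/6 + 1/18*1/3, 5/6 + 1/18*1/2) = [23/27, 31/36) <- contains code 185/216
  'a': [5/6 + 1/18*1/2, 5/6 + 1/18*5/6) = [31/36, 95/108)
  'c': [5/6 + 1/18*5/6, 5/6 + 1/18*1/1) = [95/108, 8/9)
  emit 'b', narrow to [23/27, 31/36)

Answer: ceb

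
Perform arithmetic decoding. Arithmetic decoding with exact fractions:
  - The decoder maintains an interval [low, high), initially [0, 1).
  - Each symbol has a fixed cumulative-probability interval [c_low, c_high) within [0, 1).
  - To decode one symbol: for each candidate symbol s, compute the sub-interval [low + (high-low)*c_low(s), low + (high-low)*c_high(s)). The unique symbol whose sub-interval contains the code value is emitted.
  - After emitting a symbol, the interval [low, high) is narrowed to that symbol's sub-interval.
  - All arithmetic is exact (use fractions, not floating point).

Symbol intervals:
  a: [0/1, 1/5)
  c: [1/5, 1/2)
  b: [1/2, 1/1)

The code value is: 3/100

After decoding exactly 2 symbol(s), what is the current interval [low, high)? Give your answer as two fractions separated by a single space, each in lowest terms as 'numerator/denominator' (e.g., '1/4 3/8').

Step 1: interval [0/1, 1/1), width = 1/1 - 0/1 = 1/1
  'a': [0/1 + 1/1*0/1, 0/1 + 1/1*1/5) = [0/1, 1/5) <- contains code 3/100
  'c': [0/1 + 1/1*1/5, 0/1 + 1/1*1/2) = [1/5, 1/2)
  'b': [0/1 + 1/1*1/2, 0/1 + 1/1*1/1) = [1/2, 1/1)
  emit 'a', narrow to [0/1, 1/5)
Step 2: interval [0/1, 1/5), width = 1/5 - 0/1 = 1/5
  'a': [0/1 + 1/5*0/1, 0/1 + 1/5*1/5) = [0/1, 1/25) <- contains code 3/100
  'c': [0/1 + 1/5*1/5, 0/1 + 1/5*1/2) = [1/25, 1/10)
  'b': [0/1 + 1/5*1/2, 0/1 + 1/5*1/1) = [1/10, 1/5)
  emit 'a', narrow to [0/1, 1/25)

Answer: 0/1 1/25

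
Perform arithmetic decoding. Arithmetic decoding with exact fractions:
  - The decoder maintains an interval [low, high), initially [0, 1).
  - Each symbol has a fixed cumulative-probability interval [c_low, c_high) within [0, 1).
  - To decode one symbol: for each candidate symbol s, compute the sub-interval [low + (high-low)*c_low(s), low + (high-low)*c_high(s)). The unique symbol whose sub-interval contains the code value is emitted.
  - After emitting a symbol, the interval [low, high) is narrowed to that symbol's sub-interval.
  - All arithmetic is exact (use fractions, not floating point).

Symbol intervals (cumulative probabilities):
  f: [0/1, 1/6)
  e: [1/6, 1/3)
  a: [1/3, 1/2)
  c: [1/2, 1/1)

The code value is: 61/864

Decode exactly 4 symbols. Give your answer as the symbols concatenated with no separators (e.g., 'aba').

Step 1: interval [0/1, 1/1), width = 1/1 - 0/1 = 1/1
  'f': [0/1 + 1/1*0/1, 0/1 + 1/1*1/6) = [0/1, 1/6) <- contains code 61/864
  'e': [0/1 + 1/1*1/6, 0/1 + 1/1*1/3) = [1/6, 1/3)
  'a': [0/1 + 1/1*1/3, 0/1 + 1/1*1/2) = [1/3, 1/2)
  'c': [0/1 + 1/1*1/2, 0/1 + 1/1*1/1) = [1/2, 1/1)
  emit 'f', narrow to [0/1, 1/6)
Step 2: interval [0/1, 1/6), width = 1/6 - 0/1 = 1/6
  'f': [0/1 + 1/6*0/1, 0/1 + 1/6*1/6) = [0/1, 1/36)
  'e': [0/1 + 1/6*1/6, 0/1 + 1/6*1/3) = [1/36, 1/18)
  'a': [0/1 + 1/6*1/3, 0/1 + 1/6*1/2) = [1/18, 1/12) <- contains code 61/864
  'c': [0/1 + 1/6*1/2, 0/1 + 1/6*1/1) = [1/12, 1/6)
  emit 'a', narrow to [1/18, 1/12)
Step 3: interval [1/18, 1/12), width = 1/12 - 1/18 = 1/36
  'f': [1/18 + 1/36*0/1, 1/18 + 1/36*1/6) = [1/18, 13/216)
  'e': [1/18 + 1/36*1/6, 1/18 + 1/36*1/3) = [13/216, 7/108)
  'a': [1/18 + 1/36*1/3, 1/18 + 1/36*1/2) = [7/108, 5/72)
  'c': [1/18 + 1/36*1/2, 1/18 + 1/36*1/1) = [5/72, 1/12) <- contains code 61/864
  emit 'c', narrow to [5/72, 1/12)
Step 4: interval [5/72, 1/12), width = 1/12 - 5/72 = 1/72
  'f': [5/72 + 1/72*0/1, 5/72 + 1/72*1/6) = [5/72, 31/432) <- contains code 61/864
  'e': [5/72 + 1/72*1/6, 5/72 + 1/72*1/3) = [31/432, 2/27)
  'a': [5/72 + 1/72*1/3, 5/72 + 1/72*1/2) = [2/27, 11/144)
  'c': [5/72 + 1/72*1/2, 5/72 + 1/72*1/1) = [11/144, 1/12)
  emit 'f', narrow to [5/72, 31/432)

Answer: facf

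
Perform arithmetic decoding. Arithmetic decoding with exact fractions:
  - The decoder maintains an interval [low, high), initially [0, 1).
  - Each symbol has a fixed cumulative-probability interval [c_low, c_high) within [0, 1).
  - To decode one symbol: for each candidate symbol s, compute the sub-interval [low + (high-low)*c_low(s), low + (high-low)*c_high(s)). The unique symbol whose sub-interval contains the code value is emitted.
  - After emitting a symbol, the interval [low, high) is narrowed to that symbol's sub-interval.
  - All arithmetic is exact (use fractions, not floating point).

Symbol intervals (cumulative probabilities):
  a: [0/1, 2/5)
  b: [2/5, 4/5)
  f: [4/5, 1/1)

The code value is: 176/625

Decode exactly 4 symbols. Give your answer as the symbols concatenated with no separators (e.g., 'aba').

Answer: abbf

Derivation:
Step 1: interval [0/1, 1/1), width = 1/1 - 0/1 = 1/1
  'a': [0/1 + 1/1*0/1, 0/1 + 1/1*2/5) = [0/1, 2/5) <- contains code 176/625
  'b': [0/1 + 1/1*2/5, 0/1 + 1/1*4/5) = [2/5, 4/5)
  'f': [0/1 + 1/1*4/5, 0/1 + 1/1*1/1) = [4/5, 1/1)
  emit 'a', narrow to [0/1, 2/5)
Step 2: interval [0/1, 2/5), width = 2/5 - 0/1 = 2/5
  'a': [0/1 + 2/5*0/1, 0/1 + 2/5*2/5) = [0/1, 4/25)
  'b': [0/1 + 2/5*2/5, 0/1 + 2/5*4/5) = [4/25, 8/25) <- contains code 176/625
  'f': [0/1 + 2/5*4/5, 0/1 + 2/5*1/1) = [8/25, 2/5)
  emit 'b', narrow to [4/25, 8/25)
Step 3: interval [4/25, 8/25), width = 8/25 - 4/25 = 4/25
  'a': [4/25 + 4/25*0/1, 4/25 + 4/25*2/5) = [4/25, 28/125)
  'b': [4/25 + 4/25*2/5, 4/25 + 4/25*4/5) = [28/125, 36/125) <- contains code 176/625
  'f': [4/25 + 4/25*4/5, 4/25 + 4/25*1/1) = [36/125, 8/25)
  emit 'b', narrow to [28/125, 36/125)
Step 4: interval [28/125, 36/125), width = 36/125 - 28/125 = 8/125
  'a': [28/125 + 8/125*0/1, 28/125 + 8/125*2/5) = [28/125, 156/625)
  'b': [28/125 + 8/125*2/5, 28/125 + 8/125*4/5) = [156/625, 172/625)
  'f': [28/125 + 8/125*4/5, 28/125 + 8/125*1/1) = [172/625, 36/125) <- contains code 176/625
  emit 'f', narrow to [172/625, 36/125)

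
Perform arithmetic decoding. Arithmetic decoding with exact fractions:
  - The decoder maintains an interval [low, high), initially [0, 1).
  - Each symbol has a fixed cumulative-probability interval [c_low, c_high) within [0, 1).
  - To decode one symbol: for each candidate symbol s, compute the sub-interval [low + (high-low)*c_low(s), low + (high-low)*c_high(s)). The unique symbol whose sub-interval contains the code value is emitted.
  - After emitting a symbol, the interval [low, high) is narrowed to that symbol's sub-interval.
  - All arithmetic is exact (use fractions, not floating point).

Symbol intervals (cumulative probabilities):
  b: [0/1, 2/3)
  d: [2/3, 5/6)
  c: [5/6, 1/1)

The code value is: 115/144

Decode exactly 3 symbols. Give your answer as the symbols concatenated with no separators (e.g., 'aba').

Step 1: interval [0/1, 1/1), width = 1/1 - 0/1 = 1/1
  'b': [0/1 + 1/1*0/1, 0/1 + 1/1*2/3) = [0/1, 2/3)
  'd': [0/1 + 1/1*2/3, 0/1 + 1/1*5/6) = [2/3, 5/6) <- contains code 115/144
  'c': [0/1 + 1/1*5/6, 0/1 + 1/1*1/1) = [5/6, 1/1)
  emit 'd', narrow to [2/3, 5/6)
Step 2: interval [2/3, 5/6), width = 5/6 - 2/3 = 1/6
  'b': [2/3 + 1/6*0/1, 2/3 + 1/6*2/3) = [2/3, 7/9)
  'd': [2/3 + 1/6*2/3, 2/3 + 1/6*5/6) = [7/9, 29/36) <- contains code 115/144
  'c': [2/3 + 1/6*5/6, 2/3 + 1/6*1/1) = [29/36, 5/6)
  emit 'd', narrow to [7/9, 29/36)
Step 3: interval [7/9, 29/36), width = 29/36 - 7/9 = 1/36
  'b': [7/9 + 1/36*0/1, 7/9 + 1/36*2/3) = [7/9, 43/54)
  'd': [7/9 + 1/36*2/3, 7/9 + 1/36*5/6) = [43/54, 173/216) <- contains code 115/144
  'c': [7/9 + 1/36*5/6, 7/9 + 1/36*1/1) = [173/216, 29/36)
  emit 'd', narrow to [43/54, 173/216)

Answer: ddd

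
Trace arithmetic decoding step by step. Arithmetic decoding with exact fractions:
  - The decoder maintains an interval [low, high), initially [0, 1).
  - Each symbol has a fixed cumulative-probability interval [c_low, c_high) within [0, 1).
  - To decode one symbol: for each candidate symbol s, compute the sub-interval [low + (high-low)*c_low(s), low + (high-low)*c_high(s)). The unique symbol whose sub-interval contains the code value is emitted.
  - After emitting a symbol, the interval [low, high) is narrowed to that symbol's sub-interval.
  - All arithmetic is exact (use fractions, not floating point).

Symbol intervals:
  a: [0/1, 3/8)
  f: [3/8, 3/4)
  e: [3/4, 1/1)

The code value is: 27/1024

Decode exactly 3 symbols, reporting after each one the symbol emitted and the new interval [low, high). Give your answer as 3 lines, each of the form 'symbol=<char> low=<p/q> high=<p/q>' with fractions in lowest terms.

Answer: symbol=a low=0/1 high=3/8
symbol=a low=0/1 high=9/64
symbol=a low=0/1 high=27/512

Derivation:
Step 1: interval [0/1, 1/1), width = 1/1 - 0/1 = 1/1
  'a': [0/1 + 1/1*0/1, 0/1 + 1/1*3/8) = [0/1, 3/8) <- contains code 27/1024
  'f': [0/1 + 1/1*3/8, 0/1 + 1/1*3/4) = [3/8, 3/4)
  'e': [0/1 + 1/1*3/4, 0/1 + 1/1*1/1) = [3/4, 1/1)
  emit 'a', narrow to [0/1, 3/8)
Step 2: interval [0/1, 3/8), width = 3/8 - 0/1 = 3/8
  'a': [0/1 + 3/8*0/1, 0/1 + 3/8*3/8) = [0/1, 9/64) <- contains code 27/1024
  'f': [0/1 + 3/8*3/8, 0/1 + 3/8*3/4) = [9/64, 9/32)
  'e': [0/1 + 3/8*3/4, 0/1 + 3/8*1/1) = [9/32, 3/8)
  emit 'a', narrow to [0/1, 9/64)
Step 3: interval [0/1, 9/64), width = 9/64 - 0/1 = 9/64
  'a': [0/1 + 9/64*0/1, 0/1 + 9/64*3/8) = [0/1, 27/512) <- contains code 27/1024
  'f': [0/1 + 9/64*3/8, 0/1 + 9/64*3/4) = [27/512, 27/256)
  'e': [0/1 + 9/64*3/4, 0/1 + 9/64*1/1) = [27/256, 9/64)
  emit 'a', narrow to [0/1, 27/512)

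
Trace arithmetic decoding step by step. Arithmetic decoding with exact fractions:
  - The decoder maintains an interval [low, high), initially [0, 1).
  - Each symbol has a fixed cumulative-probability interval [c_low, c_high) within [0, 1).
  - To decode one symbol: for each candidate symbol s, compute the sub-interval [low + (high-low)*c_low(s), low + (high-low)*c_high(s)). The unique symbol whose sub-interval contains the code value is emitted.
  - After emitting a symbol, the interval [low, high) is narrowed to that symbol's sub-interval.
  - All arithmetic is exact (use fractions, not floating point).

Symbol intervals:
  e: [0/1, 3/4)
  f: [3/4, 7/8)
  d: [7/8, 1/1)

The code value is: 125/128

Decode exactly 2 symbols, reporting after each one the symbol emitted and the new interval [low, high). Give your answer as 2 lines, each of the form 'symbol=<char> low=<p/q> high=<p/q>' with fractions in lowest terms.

Step 1: interval [0/1, 1/1), width = 1/1 - 0/1 = 1/1
  'e': [0/1 + 1/1*0/1, 0/1 + 1/1*3/4) = [0/1, 3/4)
  'f': [0/1 + 1/1*3/4, 0/1 + 1/1*7/8) = [3/4, 7/8)
  'd': [0/1 + 1/1*7/8, 0/1 + 1/1*1/1) = [7/8, 1/1) <- contains code 125/128
  emit 'd', narrow to [7/8, 1/1)
Step 2: interval [7/8, 1/1), width = 1/1 - 7/8 = 1/8
  'e': [7/8 + 1/8*0/1, 7/8 + 1/8*3/4) = [7/8, 31/32)
  'f': [7/8 + 1/8*3/4, 7/8 + 1/8*7/8) = [31/32, 63/64) <- contains code 125/128
  'd': [7/8 + 1/8*7/8, 7/8 + 1/8*1/1) = [63/64, 1/1)
  emit 'f', narrow to [31/32, 63/64)

Answer: symbol=d low=7/8 high=1/1
symbol=f low=31/32 high=63/64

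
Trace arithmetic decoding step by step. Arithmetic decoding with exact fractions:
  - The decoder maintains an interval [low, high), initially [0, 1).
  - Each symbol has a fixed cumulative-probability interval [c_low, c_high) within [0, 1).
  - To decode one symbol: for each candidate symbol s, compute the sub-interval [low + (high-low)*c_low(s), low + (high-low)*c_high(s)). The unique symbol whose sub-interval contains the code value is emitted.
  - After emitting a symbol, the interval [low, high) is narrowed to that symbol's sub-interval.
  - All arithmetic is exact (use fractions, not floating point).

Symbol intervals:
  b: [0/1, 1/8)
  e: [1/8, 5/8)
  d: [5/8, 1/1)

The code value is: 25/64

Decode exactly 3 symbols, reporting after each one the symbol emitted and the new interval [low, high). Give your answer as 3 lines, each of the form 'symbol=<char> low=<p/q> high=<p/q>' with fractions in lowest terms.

Answer: symbol=e low=1/8 high=5/8
symbol=e low=3/16 high=7/16
symbol=d low=11/32 high=7/16

Derivation:
Step 1: interval [0/1, 1/1), width = 1/1 - 0/1 = 1/1
  'b': [0/1 + 1/1*0/1, 0/1 + 1/1*1/8) = [0/1, 1/8)
  'e': [0/1 + 1/1*1/8, 0/1 + 1/1*5/8) = [1/8, 5/8) <- contains code 25/64
  'd': [0/1 + 1/1*5/8, 0/1 + 1/1*1/1) = [5/8, 1/1)
  emit 'e', narrow to [1/8, 5/8)
Step 2: interval [1/8, 5/8), width = 5/8 - 1/8 = 1/2
  'b': [1/8 + 1/2*0/1, 1/8 + 1/2*1/8) = [1/8, 3/16)
  'e': [1/8 + 1/2*1/8, 1/8 + 1/2*5/8) = [3/16, 7/16) <- contains code 25/64
  'd': [1/8 + 1/2*5/8, 1/8 + 1/2*1/1) = [7/16, 5/8)
  emit 'e', narrow to [3/16, 7/16)
Step 3: interval [3/16, 7/16), width = 7/16 - 3/16 = 1/4
  'b': [3/16 + 1/4*0/1, 3/16 + 1/4*1/8) = [3/16, 7/32)
  'e': [3/16 + 1/4*1/8, 3/16 + 1/4*5/8) = [7/32, 11/32)
  'd': [3/16 + 1/4*5/8, 3/16 + 1/4*1/1) = [11/32, 7/16) <- contains code 25/64
  emit 'd', narrow to [11/32, 7/16)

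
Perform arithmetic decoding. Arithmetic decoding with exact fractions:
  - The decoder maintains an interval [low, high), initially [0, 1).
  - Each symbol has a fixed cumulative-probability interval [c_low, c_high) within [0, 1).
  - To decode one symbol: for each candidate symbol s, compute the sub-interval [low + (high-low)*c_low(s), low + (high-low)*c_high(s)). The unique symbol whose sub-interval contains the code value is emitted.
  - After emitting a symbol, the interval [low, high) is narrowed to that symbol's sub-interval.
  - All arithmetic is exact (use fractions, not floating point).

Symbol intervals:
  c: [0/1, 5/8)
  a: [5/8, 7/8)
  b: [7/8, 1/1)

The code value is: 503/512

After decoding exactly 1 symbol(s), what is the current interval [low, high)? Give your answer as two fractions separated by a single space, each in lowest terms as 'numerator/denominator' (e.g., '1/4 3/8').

Answer: 7/8 1/1

Derivation:
Step 1: interval [0/1, 1/1), width = 1/1 - 0/1 = 1/1
  'c': [0/1 + 1/1*0/1, 0/1 + 1/1*5/8) = [0/1, 5/8)
  'a': [0/1 + 1/1*5/8, 0/1 + 1/1*7/8) = [5/8, 7/8)
  'b': [0/1 + 1/1*7/8, 0/1 + 1/1*1/1) = [7/8, 1/1) <- contains code 503/512
  emit 'b', narrow to [7/8, 1/1)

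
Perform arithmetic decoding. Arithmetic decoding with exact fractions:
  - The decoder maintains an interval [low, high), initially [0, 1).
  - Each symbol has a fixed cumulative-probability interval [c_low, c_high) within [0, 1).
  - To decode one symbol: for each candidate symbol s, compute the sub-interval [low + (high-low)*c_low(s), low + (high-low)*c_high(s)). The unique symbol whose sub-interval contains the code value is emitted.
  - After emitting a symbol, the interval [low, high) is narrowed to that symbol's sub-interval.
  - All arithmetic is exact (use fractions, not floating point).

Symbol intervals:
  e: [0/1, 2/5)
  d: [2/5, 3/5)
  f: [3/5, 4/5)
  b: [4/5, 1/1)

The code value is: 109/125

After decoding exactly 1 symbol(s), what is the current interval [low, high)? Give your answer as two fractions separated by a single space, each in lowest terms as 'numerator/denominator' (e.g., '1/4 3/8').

Step 1: interval [0/1, 1/1), width = 1/1 - 0/1 = 1/1
  'e': [0/1 + 1/1*0/1, 0/1 + 1/1*2/5) = [0/1, 2/5)
  'd': [0/1 + 1/1*2/5, 0/1 + 1/1*3/5) = [2/5, 3/5)
  'f': [0/1 + 1/1*3/5, 0/1 + 1/1*4/5) = [3/5, 4/5)
  'b': [0/1 + 1/1*4/5, 0/1 + 1/1*1/1) = [4/5, 1/1) <- contains code 109/125
  emit 'b', narrow to [4/5, 1/1)

Answer: 4/5 1/1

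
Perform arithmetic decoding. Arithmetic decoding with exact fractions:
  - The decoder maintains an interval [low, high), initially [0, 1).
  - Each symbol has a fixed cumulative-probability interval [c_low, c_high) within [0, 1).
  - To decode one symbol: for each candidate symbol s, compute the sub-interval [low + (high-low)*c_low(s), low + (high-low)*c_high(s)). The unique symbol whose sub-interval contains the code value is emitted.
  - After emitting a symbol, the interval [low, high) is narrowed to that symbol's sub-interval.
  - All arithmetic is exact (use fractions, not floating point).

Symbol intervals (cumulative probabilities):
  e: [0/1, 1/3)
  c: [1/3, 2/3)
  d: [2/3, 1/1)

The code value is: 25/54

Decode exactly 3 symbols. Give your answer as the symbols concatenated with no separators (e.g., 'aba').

Step 1: interval [0/1, 1/1), width = 1/1 - 0/1 = 1/1
  'e': [0/1 + 1/1*0/1, 0/1 + 1/1*1/3) = [0/1, 1/3)
  'c': [0/1 + 1/1*1/3, 0/1 + 1/1*2/3) = [1/3, 2/3) <- contains code 25/54
  'd': [0/1 + 1/1*2/3, 0/1 + 1/1*1/1) = [2/3, 1/1)
  emit 'c', narrow to [1/3, 2/3)
Step 2: interval [1/3, 2/3), width = 2/3 - 1/3 = 1/3
  'e': [1/3 + 1/3*0/1, 1/3 + 1/3*1/3) = [1/3, 4/9)
  'c': [1/3 + 1/3*1/3, 1/3 + 1/3*2/3) = [4/9, 5/9) <- contains code 25/54
  'd': [1/3 + 1/3*2/3, 1/3 + 1/3*1/1) = [5/9, 2/3)
  emit 'c', narrow to [4/9, 5/9)
Step 3: interval [4/9, 5/9), width = 5/9 - 4/9 = 1/9
  'e': [4/9 + 1/9*0/1, 4/9 + 1/9*1/3) = [4/9, 13/27) <- contains code 25/54
  'c': [4/9 + 1/9*1/3, 4/9 + 1/9*2/3) = [13/27, 14/27)
  'd': [4/9 + 1/9*2/3, 4/9 + 1/9*1/1) = [14/27, 5/9)
  emit 'e', narrow to [4/9, 13/27)

Answer: cce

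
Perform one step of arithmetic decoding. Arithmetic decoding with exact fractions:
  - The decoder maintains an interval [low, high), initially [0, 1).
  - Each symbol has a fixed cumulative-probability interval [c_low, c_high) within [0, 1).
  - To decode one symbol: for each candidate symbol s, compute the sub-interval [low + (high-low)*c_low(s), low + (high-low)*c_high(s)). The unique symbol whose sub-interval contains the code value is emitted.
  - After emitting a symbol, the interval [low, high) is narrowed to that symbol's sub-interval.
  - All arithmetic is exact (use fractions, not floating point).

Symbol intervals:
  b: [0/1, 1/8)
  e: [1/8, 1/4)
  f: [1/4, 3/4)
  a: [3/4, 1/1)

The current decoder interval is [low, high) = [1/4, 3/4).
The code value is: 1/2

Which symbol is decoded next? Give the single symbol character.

Answer: f

Derivation:
Interval width = high − low = 3/4 − 1/4 = 1/2
Scaled code = (code − low) / width = (1/2 − 1/4) / 1/2 = 1/2
  b: [0/1, 1/8) 
  e: [1/8, 1/4) 
  f: [1/4, 3/4) ← scaled code falls here ✓
  a: [3/4, 1/1) 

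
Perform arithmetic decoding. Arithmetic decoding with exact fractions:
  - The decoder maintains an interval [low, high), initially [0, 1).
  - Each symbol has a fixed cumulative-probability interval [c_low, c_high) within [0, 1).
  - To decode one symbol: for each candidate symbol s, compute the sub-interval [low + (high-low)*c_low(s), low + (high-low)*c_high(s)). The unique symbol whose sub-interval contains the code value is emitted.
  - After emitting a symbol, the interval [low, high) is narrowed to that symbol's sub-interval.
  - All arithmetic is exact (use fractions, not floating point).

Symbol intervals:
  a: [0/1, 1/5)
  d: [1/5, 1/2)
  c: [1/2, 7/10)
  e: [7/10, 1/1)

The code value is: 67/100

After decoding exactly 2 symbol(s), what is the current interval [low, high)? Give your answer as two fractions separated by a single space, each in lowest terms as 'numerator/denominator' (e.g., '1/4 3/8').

Answer: 16/25 7/10

Derivation:
Step 1: interval [0/1, 1/1), width = 1/1 - 0/1 = 1/1
  'a': [0/1 + 1/1*0/1, 0/1 + 1/1*1/5) = [0/1, 1/5)
  'd': [0/1 + 1/1*1/5, 0/1 + 1/1*1/2) = [1/5, 1/2)
  'c': [0/1 + 1/1*1/2, 0/1 + 1/1*7/10) = [1/2, 7/10) <- contains code 67/100
  'e': [0/1 + 1/1*7/10, 0/1 + 1/1*1/1) = [7/10, 1/1)
  emit 'c', narrow to [1/2, 7/10)
Step 2: interval [1/2, 7/10), width = 7/10 - 1/2 = 1/5
  'a': [1/2 + 1/5*0/1, 1/2 + 1/5*1/5) = [1/2, 27/50)
  'd': [1/2 + 1/5*1/5, 1/2 + 1/5*1/2) = [27/50, 3/5)
  'c': [1/2 + 1/5*1/2, 1/2 + 1/5*7/10) = [3/5, 16/25)
  'e': [1/2 + 1/5*7/10, 1/2 + 1/5*1/1) = [16/25, 7/10) <- contains code 67/100
  emit 'e', narrow to [16/25, 7/10)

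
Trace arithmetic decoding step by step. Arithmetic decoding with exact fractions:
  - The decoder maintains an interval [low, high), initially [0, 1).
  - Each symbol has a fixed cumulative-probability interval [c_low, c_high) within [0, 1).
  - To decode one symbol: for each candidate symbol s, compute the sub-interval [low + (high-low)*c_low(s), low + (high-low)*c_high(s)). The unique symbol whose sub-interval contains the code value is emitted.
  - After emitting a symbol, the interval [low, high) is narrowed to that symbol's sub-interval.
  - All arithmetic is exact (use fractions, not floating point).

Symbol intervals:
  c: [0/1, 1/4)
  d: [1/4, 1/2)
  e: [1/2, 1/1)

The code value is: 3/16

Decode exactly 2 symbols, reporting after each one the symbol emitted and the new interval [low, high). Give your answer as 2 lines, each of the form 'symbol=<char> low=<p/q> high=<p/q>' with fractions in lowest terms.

Answer: symbol=c low=0/1 high=1/4
symbol=e low=1/8 high=1/4

Derivation:
Step 1: interval [0/1, 1/1), width = 1/1 - 0/1 = 1/1
  'c': [0/1 + 1/1*0/1, 0/1 + 1/1*1/4) = [0/1, 1/4) <- contains code 3/16
  'd': [0/1 + 1/1*1/4, 0/1 + 1/1*1/2) = [1/4, 1/2)
  'e': [0/1 + 1/1*1/2, 0/1 + 1/1*1/1) = [1/2, 1/1)
  emit 'c', narrow to [0/1, 1/4)
Step 2: interval [0/1, 1/4), width = 1/4 - 0/1 = 1/4
  'c': [0/1 + 1/4*0/1, 0/1 + 1/4*1/4) = [0/1, 1/16)
  'd': [0/1 + 1/4*1/4, 0/1 + 1/4*1/2) = [1/16, 1/8)
  'e': [0/1 + 1/4*1/2, 0/1 + 1/4*1/1) = [1/8, 1/4) <- contains code 3/16
  emit 'e', narrow to [1/8, 1/4)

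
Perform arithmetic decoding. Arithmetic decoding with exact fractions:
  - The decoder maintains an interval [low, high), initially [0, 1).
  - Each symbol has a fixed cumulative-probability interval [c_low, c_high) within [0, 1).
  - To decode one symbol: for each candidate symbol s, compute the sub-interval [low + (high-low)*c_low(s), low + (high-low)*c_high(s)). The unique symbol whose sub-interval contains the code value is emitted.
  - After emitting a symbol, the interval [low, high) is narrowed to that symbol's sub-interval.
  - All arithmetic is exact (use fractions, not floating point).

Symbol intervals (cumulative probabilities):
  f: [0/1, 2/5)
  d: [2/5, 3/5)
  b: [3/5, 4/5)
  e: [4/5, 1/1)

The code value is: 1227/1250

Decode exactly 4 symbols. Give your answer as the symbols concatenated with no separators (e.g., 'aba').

Answer: eedb

Derivation:
Step 1: interval [0/1, 1/1), width = 1/1 - 0/1 = 1/1
  'f': [0/1 + 1/1*0/1, 0/1 + 1/1*2/5) = [0/1, 2/5)
  'd': [0/1 + 1/1*2/5, 0/1 + 1/1*3/5) = [2/5, 3/5)
  'b': [0/1 + 1/1*3/5, 0/1 + 1/1*4/5) = [3/5, 4/5)
  'e': [0/1 + 1/1*4/5, 0/1 + 1/1*1/1) = [4/5, 1/1) <- contains code 1227/1250
  emit 'e', narrow to [4/5, 1/1)
Step 2: interval [4/5, 1/1), width = 1/1 - 4/5 = 1/5
  'f': [4/5 + 1/5*0/1, 4/5 + 1/5*2/5) = [4/5, 22/25)
  'd': [4/5 + 1/5*2/5, 4/5 + 1/5*3/5) = [22/25, 23/25)
  'b': [4/5 + 1/5*3/5, 4/5 + 1/5*4/5) = [23/25, 24/25)
  'e': [4/5 + 1/5*4/5, 4/5 + 1/5*1/1) = [24/25, 1/1) <- contains code 1227/1250
  emit 'e', narrow to [24/25, 1/1)
Step 3: interval [24/25, 1/1), width = 1/1 - 24/25 = 1/25
  'f': [24/25 + 1/25*0/1, 24/25 + 1/25*2/5) = [24/25, 122/125)
  'd': [24/25 + 1/25*2/5, 24/25 + 1/25*3/5) = [122/125, 123/125) <- contains code 1227/1250
  'b': [24/25 + 1/25*3/5, 24/25 + 1/25*4/5) = [123/125, 124/125)
  'e': [24/25 + 1/25*4/5, 24/25 + 1/25*1/1) = [124/125, 1/1)
  emit 'd', narrow to [122/125, 123/125)
Step 4: interval [122/125, 123/125), width = 123/125 - 122/125 = 1/125
  'f': [122/125 + 1/125*0/1, 122/125 + 1/125*2/5) = [122/125, 612/625)
  'd': [122/125 + 1/125*2/5, 122/125 + 1/125*3/5) = [612/625, 613/625)
  'b': [122/125 + 1/125*3/5, 122/125 + 1/125*4/5) = [613/625, 614/625) <- contains code 1227/1250
  'e': [122/125 + 1/125*4/5, 122/125 + 1/125*1/1) = [614/625, 123/125)
  emit 'b', narrow to [613/625, 614/625)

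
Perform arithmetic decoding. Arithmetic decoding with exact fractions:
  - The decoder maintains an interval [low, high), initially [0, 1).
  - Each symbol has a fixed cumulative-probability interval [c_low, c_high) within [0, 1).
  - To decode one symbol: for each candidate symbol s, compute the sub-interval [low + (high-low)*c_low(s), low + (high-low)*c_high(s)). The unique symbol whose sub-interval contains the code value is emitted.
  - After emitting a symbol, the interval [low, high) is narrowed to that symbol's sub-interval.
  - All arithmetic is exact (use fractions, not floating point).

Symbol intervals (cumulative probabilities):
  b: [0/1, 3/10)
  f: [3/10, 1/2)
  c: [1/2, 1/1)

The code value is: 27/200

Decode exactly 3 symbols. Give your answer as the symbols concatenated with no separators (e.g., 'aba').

Answer: bfc

Derivation:
Step 1: interval [0/1, 1/1), width = 1/1 - 0/1 = 1/1
  'b': [0/1 + 1/1*0/1, 0/1 + 1/1*3/10) = [0/1, 3/10) <- contains code 27/200
  'f': [0/1 + 1/1*3/10, 0/1 + 1/1*1/2) = [3/10, 1/2)
  'c': [0/1 + 1/1*1/2, 0/1 + 1/1*1/1) = [1/2, 1/1)
  emit 'b', narrow to [0/1, 3/10)
Step 2: interval [0/1, 3/10), width = 3/10 - 0/1 = 3/10
  'b': [0/1 + 3/10*0/1, 0/1 + 3/10*3/10) = [0/1, 9/100)
  'f': [0/1 + 3/10*3/10, 0/1 + 3/10*1/2) = [9/100, 3/20) <- contains code 27/200
  'c': [0/1 + 3/10*1/2, 0/1 + 3/10*1/1) = [3/20, 3/10)
  emit 'f', narrow to [9/100, 3/20)
Step 3: interval [9/100, 3/20), width = 3/20 - 9/100 = 3/50
  'b': [9/100 + 3/50*0/1, 9/100 + 3/50*3/10) = [9/100, 27/250)
  'f': [9/100 + 3/50*3/10, 9/100 + 3/50*1/2) = [27/250, 3/25)
  'c': [9/100 + 3/50*1/2, 9/100 + 3/50*1/1) = [3/25, 3/20) <- contains code 27/200
  emit 'c', narrow to [3/25, 3/20)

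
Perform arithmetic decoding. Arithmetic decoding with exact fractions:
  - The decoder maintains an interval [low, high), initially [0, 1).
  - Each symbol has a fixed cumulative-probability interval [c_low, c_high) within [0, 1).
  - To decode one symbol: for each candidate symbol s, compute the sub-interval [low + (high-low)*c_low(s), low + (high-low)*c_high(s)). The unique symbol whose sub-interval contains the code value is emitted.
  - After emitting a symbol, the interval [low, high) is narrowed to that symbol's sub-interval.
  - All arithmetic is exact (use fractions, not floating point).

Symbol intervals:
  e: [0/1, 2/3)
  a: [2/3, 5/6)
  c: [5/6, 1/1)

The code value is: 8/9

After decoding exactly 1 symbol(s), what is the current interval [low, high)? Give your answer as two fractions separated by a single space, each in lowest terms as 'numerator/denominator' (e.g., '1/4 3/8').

Step 1: interval [0/1, 1/1), width = 1/1 - 0/1 = 1/1
  'e': [0/1 + 1/1*0/1, 0/1 + 1/1*2/3) = [0/1, 2/3)
  'a': [0/1 + 1/1*2/3, 0/1 + 1/1*5/6) = [2/3, 5/6)
  'c': [0/1 + 1/1*5/6, 0/1 + 1/1*1/1) = [5/6, 1/1) <- contains code 8/9
  emit 'c', narrow to [5/6, 1/1)

Answer: 5/6 1/1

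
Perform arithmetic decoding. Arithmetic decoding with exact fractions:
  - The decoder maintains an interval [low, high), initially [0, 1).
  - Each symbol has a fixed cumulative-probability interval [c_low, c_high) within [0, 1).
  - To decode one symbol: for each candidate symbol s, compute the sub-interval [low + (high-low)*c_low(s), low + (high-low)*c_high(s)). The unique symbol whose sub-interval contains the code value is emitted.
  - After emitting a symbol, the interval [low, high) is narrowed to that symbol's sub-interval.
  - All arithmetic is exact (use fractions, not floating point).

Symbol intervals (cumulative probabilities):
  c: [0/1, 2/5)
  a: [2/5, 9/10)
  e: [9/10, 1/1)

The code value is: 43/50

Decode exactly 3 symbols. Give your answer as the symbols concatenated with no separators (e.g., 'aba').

Answer: aec

Derivation:
Step 1: interval [0/1, 1/1), width = 1/1 - 0/1 = 1/1
  'c': [0/1 + 1/1*0/1, 0/1 + 1/1*2/5) = [0/1, 2/5)
  'a': [0/1 + 1/1*2/5, 0/1 + 1/1*9/10) = [2/5, 9/10) <- contains code 43/50
  'e': [0/1 + 1/1*9/10, 0/1 + 1/1*1/1) = [9/10, 1/1)
  emit 'a', narrow to [2/5, 9/10)
Step 2: interval [2/5, 9/10), width = 9/10 - 2/5 = 1/2
  'c': [2/5 + 1/2*0/1, 2/5 + 1/2*2/5) = [2/5, 3/5)
  'a': [2/5 + 1/2*2/5, 2/5 + 1/2*9/10) = [3/5, 17/20)
  'e': [2/5 + 1/2*9/10, 2/5 + 1/2*1/1) = [17/20, 9/10) <- contains code 43/50
  emit 'e', narrow to [17/20, 9/10)
Step 3: interval [17/20, 9/10), width = 9/10 - 17/20 = 1/20
  'c': [17/20 + 1/20*0/1, 17/20 + 1/20*2/5) = [17/20, 87/100) <- contains code 43/50
  'a': [17/20 + 1/20*2/5, 17/20 + 1/20*9/10) = [87/100, 179/200)
  'e': [17/20 + 1/20*9/10, 17/20 + 1/20*1/1) = [179/200, 9/10)
  emit 'c', narrow to [17/20, 87/100)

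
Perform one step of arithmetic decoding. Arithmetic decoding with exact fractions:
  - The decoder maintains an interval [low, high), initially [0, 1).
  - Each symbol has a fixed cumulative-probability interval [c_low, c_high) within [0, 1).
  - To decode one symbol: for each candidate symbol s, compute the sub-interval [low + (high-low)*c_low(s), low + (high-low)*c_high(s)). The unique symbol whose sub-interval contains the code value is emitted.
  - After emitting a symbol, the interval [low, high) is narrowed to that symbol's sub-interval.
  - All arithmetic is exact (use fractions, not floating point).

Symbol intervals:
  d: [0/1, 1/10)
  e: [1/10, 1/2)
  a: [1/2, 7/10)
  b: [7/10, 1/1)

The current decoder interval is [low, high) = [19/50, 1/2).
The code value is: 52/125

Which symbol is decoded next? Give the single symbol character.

Interval width = high − low = 1/2 − 19/50 = 3/25
Scaled code = (code − low) / width = (52/125 − 19/50) / 3/25 = 3/10
  d: [0/1, 1/10) 
  e: [1/10, 1/2) ← scaled code falls here ✓
  a: [1/2, 7/10) 
  b: [7/10, 1/1) 

Answer: e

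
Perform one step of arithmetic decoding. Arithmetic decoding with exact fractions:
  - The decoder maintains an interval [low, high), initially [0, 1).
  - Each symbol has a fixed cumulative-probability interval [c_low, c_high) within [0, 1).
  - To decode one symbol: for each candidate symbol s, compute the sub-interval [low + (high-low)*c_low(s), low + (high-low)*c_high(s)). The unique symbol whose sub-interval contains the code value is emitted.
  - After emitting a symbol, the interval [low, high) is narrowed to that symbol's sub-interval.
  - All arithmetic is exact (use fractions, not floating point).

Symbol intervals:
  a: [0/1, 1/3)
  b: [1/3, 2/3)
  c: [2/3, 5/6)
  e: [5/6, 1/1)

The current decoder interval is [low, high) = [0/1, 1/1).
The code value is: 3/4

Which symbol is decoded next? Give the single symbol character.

Interval width = high − low = 1/1 − 0/1 = 1/1
Scaled code = (code − low) / width = (3/4 − 0/1) / 1/1 = 3/4
  a: [0/1, 1/3) 
  b: [1/3, 2/3) 
  c: [2/3, 5/6) ← scaled code falls here ✓
  e: [5/6, 1/1) 

Answer: c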